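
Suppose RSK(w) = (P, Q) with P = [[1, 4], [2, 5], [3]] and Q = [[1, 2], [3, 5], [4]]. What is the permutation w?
Reverse the RSK construction: for i from n down to 1, find the cell of Q containing i, remove the entry at that cell from P, and reverse-bump it up through P; the value ejected from row 1 is w(i).

Step i=5: Q has 5 at row 2, column 2; remove 5 from row 2 of P and reverse-bump: 5 enters row 1 and ejects 4. So w(5) = 4. P is now [[1, 5], [2], [3]].
Step i=4: Q has 4 at row 3, column 1; remove 3 from row 3 of P and reverse-bump: 3 enters row 2 and ejects 2; 2 enters row 1 and ejects 1. So w(4) = 1. P is now [[2, 5], [3]].
Step i=3: Q has 3 at row 2, column 1; remove 3 from row 2 of P and reverse-bump: 3 enters row 1 and ejects 2. So w(3) = 2. P is now [[3, 5]].
Step i=2: Q has 2 at row 1, column 2; remove that cell from P, ejecting 5. So w(2) = 5. P is now [[3]].
Step i=1: Q has 1 at row 1, column 1; remove that cell from P, ejecting 3. So w(1) = 3. P is now [].

So w = 3 5 2 1 4.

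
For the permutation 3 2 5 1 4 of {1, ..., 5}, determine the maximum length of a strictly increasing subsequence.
2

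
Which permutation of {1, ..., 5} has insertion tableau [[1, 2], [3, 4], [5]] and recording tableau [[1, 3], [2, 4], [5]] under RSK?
Reverse the RSK construction: for i from n down to 1, find the cell of Q containing i, remove the entry at that cell from P, and reverse-bump it up through P; the value ejected from row 1 is w(i).

Step i=5: Q has 5 at row 3, column 1; remove 5 from row 3 of P and reverse-bump: 5 enters row 2 and ejects 4; 4 enters row 1 and ejects 2. So w(5) = 2. P is now [[1, 4], [3, 5]].
Step i=4: Q has 4 at row 2, column 2; remove 5 from row 2 of P and reverse-bump: 5 enters row 1 and ejects 4. So w(4) = 4. P is now [[1, 5], [3]].
Step i=3: Q has 3 at row 1, column 2; remove that cell from P, ejecting 5. So w(3) = 5. P is now [[1], [3]].
Step i=2: Q has 2 at row 2, column 1; remove 3 from row 2 of P and reverse-bump: 3 enters row 1 and ejects 1. So w(2) = 1. P is now [[3]].
Step i=1: Q has 1 at row 1, column 1; remove that cell from P, ejecting 3. So w(1) = 3. P is now [].

So w = 3 1 5 4 2.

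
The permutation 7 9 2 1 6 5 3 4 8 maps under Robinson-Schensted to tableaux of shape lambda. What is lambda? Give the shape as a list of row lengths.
Row-insert each entry into an empty tableau.

After inserting 7: P = [[7]].
After inserting 9: P = [[7, 9]].
After inserting 2: P = [[2, 9], [7]].
After inserting 1: P = [[1, 9], [2], [7]].
After inserting 6: P = [[1, 6], [2, 9], [7]].
After inserting 5: P = [[1, 5], [2, 6], [7, 9]].
After inserting 3: P = [[1, 3], [2, 5], [6, 9], [7]].
After inserting 4: P = [[1, 3, 4], [2, 5], [6, 9], [7]].
After inserting 8: P = [[1, 3, 4, 8], [2, 5], [6, 9], [7]].

The final insertion tableau P = [[1, 3, 4, 8], [2, 5], [6, 9], [7]] has shape [4, 2, 2, 1].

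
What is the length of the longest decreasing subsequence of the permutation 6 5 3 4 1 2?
4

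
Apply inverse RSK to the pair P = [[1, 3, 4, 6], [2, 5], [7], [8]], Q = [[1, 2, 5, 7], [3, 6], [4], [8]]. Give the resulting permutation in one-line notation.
2 8 3 1 7 5 6 4

Reverse RSK: for i = n, n-1, ..., 1, locate i in Q, remove the corresponding corner cell from P, and reverse-bump its entry up through P; the value ejected from row 1 is w(i).

So w = 2 8 3 1 7 5 6 4.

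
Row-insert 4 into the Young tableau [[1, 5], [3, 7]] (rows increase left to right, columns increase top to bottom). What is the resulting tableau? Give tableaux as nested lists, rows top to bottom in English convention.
[[1, 4], [3, 5], [7]]

In row 1, 4 replaces 5 (the leftmost entry greater than 4); 5 is bumped to row 2. In row 2, 5 replaces 7 (the leftmost entry greater than 5); 7 is bumped to row 3. 7 starts a new row 3. The new tableau is [[1, 4], [3, 5], [7]].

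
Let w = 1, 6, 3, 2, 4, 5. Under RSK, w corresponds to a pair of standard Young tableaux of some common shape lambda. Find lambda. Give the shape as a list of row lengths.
[4, 1, 1]

Row-insert each entry into an empty tableau.

After inserting 1: P = [[1]].
After inserting 6: P = [[1, 6]].
After inserting 3: P = [[1, 3], [6]].
After inserting 2: P = [[1, 2], [3], [6]].
After inserting 4: P = [[1, 2, 4], [3], [6]].
After inserting 5: P = [[1, 2, 4, 5], [3], [6]].

The final insertion tableau P = [[1, 2, 4, 5], [3], [6]] has shape [4, 1, 1].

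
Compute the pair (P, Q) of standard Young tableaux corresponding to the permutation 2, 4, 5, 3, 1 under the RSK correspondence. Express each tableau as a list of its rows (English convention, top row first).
P = [[1, 3, 5], [2], [4]], Q = [[1, 2, 3], [4], [5]]

Insert each entry of the permutation into P by Schensted row insertion, recording in Q the position of each new cell.

Insert 2: appended to row 1. P = [[2]].
Insert 4: appended to row 1. P = [[2, 4]].
Insert 5: appended to row 1. P = [[2, 4, 5]].
Insert 3: 3 bumps 4 from row 1; 4 starts row 2. P = [[2, 3, 5], [4]].
Insert 1: 1 bumps 2 from row 1; 2 bumps 4 from row 2; 4 starts row 3. P = [[1, 3, 5], [2], [4]].

So P = [[1, 3, 5], [2], [4]], Q = [[1, 2, 3], [4], [5]].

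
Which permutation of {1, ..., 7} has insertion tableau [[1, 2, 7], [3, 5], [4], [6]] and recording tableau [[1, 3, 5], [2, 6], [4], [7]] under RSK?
Reverse the RSK construction: for i from n down to 1, find the cell of Q containing i, remove the entry at that cell from P, and reverse-bump it up through P; the value ejected from row 1 is w(i).

Step i=7: Q has 7 at row 4, column 1; remove 6 from row 4 of P and reverse-bump: 6 enters row 3 and ejects 4; 4 enters row 2 and ejects 3; 3 enters row 1 and ejects 2. So w(7) = 2. P is now [[1, 3, 7], [4, 5], [6]].
Step i=6: Q has 6 at row 2, column 2; remove 5 from row 2 of P and reverse-bump: 5 enters row 1 and ejects 3. So w(6) = 3. P is now [[1, 5, 7], [4], [6]].
Step i=5: Q has 5 at row 1, column 3; remove that cell from P, ejecting 7. So w(5) = 7. P is now [[1, 5], [4], [6]].
Step i=4: Q has 4 at row 3, column 1; remove 6 from row 3 of P and reverse-bump: 6 enters row 2 and ejects 4; 4 enters row 1 and ejects 1. So w(4) = 1. P is now [[4, 5], [6]].
Step i=3: Q has 3 at row 1, column 2; remove that cell from P, ejecting 5. So w(3) = 5. P is now [[4], [6]].
Step i=2: Q has 2 at row 2, column 1; remove 6 from row 2 of P and reverse-bump: 6 enters row 1 and ejects 4. So w(2) = 4. P is now [[6]].
Step i=1: Q has 1 at row 1, column 1; remove that cell from P, ejecting 6. So w(1) = 6. P is now [].

So w = 6 4 5 1 7 3 2.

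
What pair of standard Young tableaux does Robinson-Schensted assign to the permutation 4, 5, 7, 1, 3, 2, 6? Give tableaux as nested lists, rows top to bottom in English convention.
P = [[1, 2, 6], [3, 5, 7], [4]], Q = [[1, 2, 3], [4, 5, 7], [6]]

Insert each entry of the permutation into P by Schensted row insertion, recording in Q the position of each new cell.

After inserting 4: P = [[4]].
After inserting 5: P = [[4, 5]].
After inserting 7: P = [[4, 5, 7]].
After inserting 1: P = [[1, 5, 7], [4]].
After inserting 3: P = [[1, 3, 7], [4, 5]].
After inserting 2: P = [[1, 2, 7], [3, 5], [4]].
After inserting 6: P = [[1, 2, 6], [3, 5, 7], [4]].

So P = [[1, 2, 6], [3, 5, 7], [4]], Q = [[1, 2, 3], [4, 5, 7], [6]].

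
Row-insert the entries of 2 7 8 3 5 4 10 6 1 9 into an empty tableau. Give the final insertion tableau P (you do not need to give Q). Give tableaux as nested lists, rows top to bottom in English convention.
Insert 2: appended to row 1. P = [[2]].
Insert 7: appended to row 1. P = [[2, 7]].
Insert 8: appended to row 1. P = [[2, 7, 8]].
Insert 3: 3 bumps 7 from row 1; 7 starts row 2. P = [[2, 3, 8], [7]].
Insert 5: 5 bumps 8 from row 1; 8 appends to row 2. P = [[2, 3, 5], [7, 8]].
Insert 4: 4 bumps 5 from row 1; 5 bumps 7 from row 2; 7 starts row 3. P = [[2, 3, 4], [5, 8], [7]].
Insert 10: appended to row 1. P = [[2, 3, 4, 10], [5, 8], [7]].
Insert 6: 6 bumps 10 from row 1; 10 appends to row 2. P = [[2, 3, 4, 6], [5, 8, 10], [7]].
Insert 1: 1 bumps 2 from row 1; 2 bumps 5 from row 2; 5 bumps 7 from row 3; 7 starts row 4. P = [[1, 3, 4, 6], [2, 8, 10], [5], [7]].
Insert 9: appended to row 1. P = [[1, 3, 4, 6, 9], [2, 8, 10], [5], [7]].

So P = [[1, 3, 4, 6, 9], [2, 8, 10], [5], [7]].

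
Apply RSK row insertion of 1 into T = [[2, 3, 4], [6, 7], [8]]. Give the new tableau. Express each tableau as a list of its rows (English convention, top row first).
In row 1, 1 replaces 2 (the leftmost entry greater than 1); 2 is bumped to row 2. In row 2, 2 replaces 6 (the leftmost entry greater than 2); 6 is bumped to row 3. In row 3, 6 replaces 8 (the leftmost entry greater than 6); 8 is bumped to row 4. 8 starts a new row 4. The new tableau is [[1, 3, 4], [2, 7], [6], [8]].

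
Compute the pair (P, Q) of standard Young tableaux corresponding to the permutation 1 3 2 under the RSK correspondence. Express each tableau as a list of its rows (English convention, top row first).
Insert each entry of the permutation into P by Schensted row insertion, recording in Q the position of each new cell.

Insert 1: appended to row 1. P = [[1]].
Insert 3: appended to row 1. P = [[1, 3]].
Insert 2: 2 bumps 3 from row 1; 3 starts row 2. P = [[1, 2], [3]].

So P = [[1, 2], [3]], Q = [[1, 2], [3]].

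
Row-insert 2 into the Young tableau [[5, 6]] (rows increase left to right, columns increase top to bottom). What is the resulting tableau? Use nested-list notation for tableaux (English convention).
In row 1, 2 replaces 5 (the leftmost entry greater than 2); 5 is bumped to row 2. 5 starts a new row 2. The new tableau is [[2, 6], [5]].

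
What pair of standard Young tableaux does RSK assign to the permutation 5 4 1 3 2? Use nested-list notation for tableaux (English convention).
P = [[1, 2], [3], [4], [5]], Q = [[1, 4], [2], [3], [5]]

Insert each entry of the permutation into P by Schensted row insertion, recording in Q the position of each new cell.

After inserting 5: P = [[5]].
After inserting 4: P = [[4], [5]].
After inserting 1: P = [[1], [4], [5]].
After inserting 3: P = [[1, 3], [4], [5]].
After inserting 2: P = [[1, 2], [3], [4], [5]].

So P = [[1, 2], [3], [4], [5]], Q = [[1, 4], [2], [3], [5]].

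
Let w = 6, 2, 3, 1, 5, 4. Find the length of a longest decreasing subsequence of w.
3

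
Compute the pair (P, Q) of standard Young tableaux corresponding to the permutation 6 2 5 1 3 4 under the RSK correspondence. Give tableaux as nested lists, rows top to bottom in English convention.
Insert each entry of the permutation into P by Schensted row insertion, recording in Q the position of each new cell.

After inserting 6: P = [[6]].
After inserting 2: P = [[2], [6]].
After inserting 5: P = [[2, 5], [6]].
After inserting 1: P = [[1, 5], [2], [6]].
After inserting 3: P = [[1, 3], [2, 5], [6]].
After inserting 4: P = [[1, 3, 4], [2, 5], [6]].

So P = [[1, 3, 4], [2, 5], [6]], Q = [[1, 3, 6], [2, 5], [4]].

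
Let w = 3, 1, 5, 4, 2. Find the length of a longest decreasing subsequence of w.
3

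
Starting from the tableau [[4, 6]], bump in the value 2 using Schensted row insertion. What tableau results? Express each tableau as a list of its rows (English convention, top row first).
In row 1, 2 replaces 4 (the leftmost entry greater than 2); 4 is bumped to row 2. 4 starts a new row 2. The new tableau is [[2, 6], [4]].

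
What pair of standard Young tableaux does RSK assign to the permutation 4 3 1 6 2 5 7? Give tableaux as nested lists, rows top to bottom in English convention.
Insert each entry of the permutation into P by Schensted row insertion, recording in Q the position of each new cell.

After inserting 4: P = [[4]].
After inserting 3: P = [[3], [4]].
After inserting 1: P = [[1], [3], [4]].
After inserting 6: P = [[1, 6], [3], [4]].
After inserting 2: P = [[1, 2], [3, 6], [4]].
After inserting 5: P = [[1, 2, 5], [3, 6], [4]].
After inserting 7: P = [[1, 2, 5, 7], [3, 6], [4]].

So P = [[1, 2, 5, 7], [3, 6], [4]], Q = [[1, 4, 6, 7], [2, 5], [3]].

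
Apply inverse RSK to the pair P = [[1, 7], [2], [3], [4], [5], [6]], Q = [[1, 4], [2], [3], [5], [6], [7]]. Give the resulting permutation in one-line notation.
Reverse the RSK construction: for i from n down to 1, find the cell of Q containing i, remove the entry at that cell from P, and reverse-bump it up through P; the value ejected from row 1 is w(i).

Step i=7: Q has 7 at row 6, column 1; remove 6 from row 6 of P and reverse-bump: 6 enters row 5 and ejects 5; 5 enters row 4 and ejects 4; 4 enters row 3 and ejects 3; 3 enters row 2 and ejects 2; 2 enters row 1 and ejects 1. So w(7) = 1. P is now [[2, 7], [3], [4], [5], [6]].
Step i=6: Q has 6 at row 5, column 1; remove 6 from row 5 of P and reverse-bump: 6 enters row 4 and ejects 5; 5 enters row 3 and ejects 4; 4 enters row 2 and ejects 3; 3 enters row 1 and ejects 2. So w(6) = 2. P is now [[3, 7], [4], [5], [6]].
Step i=5: Q has 5 at row 4, column 1; remove 6 from row 4 of P and reverse-bump: 6 enters row 3 and ejects 5; 5 enters row 2 and ejects 4; 4 enters row 1 and ejects 3. So w(5) = 3. P is now [[4, 7], [5], [6]].
Step i=4: Q has 4 at row 1, column 2; remove that cell from P, ejecting 7. So w(4) = 7. P is now [[4], [5], [6]].
Step i=3: Q has 3 at row 3, column 1; remove 6 from row 3 of P and reverse-bump: 6 enters row 2 and ejects 5; 5 enters row 1 and ejects 4. So w(3) = 4. P is now [[5], [6]].
Step i=2: Q has 2 at row 2, column 1; remove 6 from row 2 of P and reverse-bump: 6 enters row 1 and ejects 5. So w(2) = 5. P is now [[6]].
Step i=1: Q has 1 at row 1, column 1; remove that cell from P, ejecting 6. So w(1) = 6. P is now [].

So w = 6 5 4 7 3 2 1.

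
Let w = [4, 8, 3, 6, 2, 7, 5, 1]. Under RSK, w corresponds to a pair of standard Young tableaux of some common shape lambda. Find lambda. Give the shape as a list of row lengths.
Row-insert each entry into an empty tableau.

After inserting 4: P = [[4]].
After inserting 8: P = [[4, 8]].
After inserting 3: P = [[3, 8], [4]].
After inserting 6: P = [[3, 6], [4, 8]].
After inserting 2: P = [[2, 6], [3, 8], [4]].
After inserting 7: P = [[2, 6, 7], [3, 8], [4]].
After inserting 5: P = [[2, 5, 7], [3, 6], [4, 8]].
After inserting 1: P = [[1, 5, 7], [2, 6], [3, 8], [4]].

The final insertion tableau P = [[1, 5, 7], [2, 6], [3, 8], [4]] has shape [3, 2, 2, 1].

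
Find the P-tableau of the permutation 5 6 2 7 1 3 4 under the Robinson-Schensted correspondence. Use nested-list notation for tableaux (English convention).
P = [[1, 3, 4], [2, 6, 7], [5]]

Insert 5: appended to row 1. P = [[5]].
Insert 6: appended to row 1. P = [[5, 6]].
Insert 2: 2 bumps 5 from row 1; 5 starts row 2. P = [[2, 6], [5]].
Insert 7: appended to row 1. P = [[2, 6, 7], [5]].
Insert 1: 1 bumps 2 from row 1; 2 bumps 5 from row 2; 5 starts row 3. P = [[1, 6, 7], [2], [5]].
Insert 3: 3 bumps 6 from row 1; 6 appends to row 2. P = [[1, 3, 7], [2, 6], [5]].
Insert 4: 4 bumps 7 from row 1; 7 appends to row 2. P = [[1, 3, 4], [2, 6, 7], [5]].

So P = [[1, 3, 4], [2, 6, 7], [5]].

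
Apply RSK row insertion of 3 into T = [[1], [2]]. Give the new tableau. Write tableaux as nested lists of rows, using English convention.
[[1, 3], [2]]

3 is larger than every entry of row 1, so it is appended to row 1. The new tableau is [[1, 3], [2]].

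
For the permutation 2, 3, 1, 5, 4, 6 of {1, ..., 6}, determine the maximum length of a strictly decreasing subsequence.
2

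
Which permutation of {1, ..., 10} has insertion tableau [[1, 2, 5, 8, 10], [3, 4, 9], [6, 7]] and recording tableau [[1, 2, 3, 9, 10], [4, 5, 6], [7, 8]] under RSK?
Reverse the RSK construction: for i from n down to 1, find the cell of Q containing i, remove the entry at that cell from P, and reverse-bump it up through P; the value ejected from row 1 is w(i).

Step i=10: Q has 10 at row 1, column 5; remove that cell from P, ejecting 10. So w(10) = 10. P is now [[1, 2, 5, 8], [3, 4, 9], [6, 7]].
Step i=9: Q has 9 at row 1, column 4; remove that cell from P, ejecting 8. So w(9) = 8. P is now [[1, 2, 5], [3, 4, 9], [6, 7]].
Step i=8: Q has 8 at row 3, column 2; remove 7 from row 3 of P and reverse-bump: 7 enters row 2 and ejects 4; 4 enters row 1 and ejects 2. So w(8) = 2. P is now [[1, 4, 5], [3, 7, 9], [6]].
Step i=7: Q has 7 at row 3, column 1; remove 6 from row 3 of P and reverse-bump: 6 enters row 2 and ejects 3; 3 enters row 1 and ejects 1. So w(7) = 1. P is now [[3, 4, 5], [6, 7, 9]].
Step i=6: Q has 6 at row 2, column 3; remove 9 from row 2 of P and reverse-bump: 9 enters row 1 and ejects 5. So w(6) = 5. P is now [[3, 4, 9], [6, 7]].
Step i=5: Q has 5 at row 2, column 2; remove 7 from row 2 of P and reverse-bump: 7 enters row 1 and ejects 4. So w(5) = 4. P is now [[3, 7, 9], [6]].
Step i=4: Q has 4 at row 2, column 1; remove 6 from row 2 of P and reverse-bump: 6 enters row 1 and ejects 3. So w(4) = 3. P is now [[6, 7, 9]].
Step i=3: Q has 3 at row 1, column 3; remove that cell from P, ejecting 9. So w(3) = 9. P is now [[6, 7]].
Step i=2: Q has 2 at row 1, column 2; remove that cell from P, ejecting 7. So w(2) = 7. P is now [[6]].
Step i=1: Q has 1 at row 1, column 1; remove that cell from P, ejecting 6. So w(1) = 6. P is now [].

So w = 6 7 9 3 4 5 1 2 8 10.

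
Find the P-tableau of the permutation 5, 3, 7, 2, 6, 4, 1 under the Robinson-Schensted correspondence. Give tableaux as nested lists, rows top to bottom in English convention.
P = [[1, 4], [2, 6], [3, 7], [5]]

Insert 5: appended to row 1. P = [[5]].
Insert 3: 3 bumps 5 from row 1; 5 starts row 2. P = [[3], [5]].
Insert 7: appended to row 1. P = [[3, 7], [5]].
Insert 2: 2 bumps 3 from row 1; 3 bumps 5 from row 2; 5 starts row 3. P = [[2, 7], [3], [5]].
Insert 6: 6 bumps 7 from row 1; 7 appends to row 2. P = [[2, 6], [3, 7], [5]].
Insert 4: 4 bumps 6 from row 1; 6 bumps 7 from row 2; 7 appends to row 3. P = [[2, 4], [3, 6], [5, 7]].
Insert 1: 1 bumps 2 from row 1; 2 bumps 3 from row 2; 3 bumps 5 from row 3; 5 starts row 4. P = [[1, 4], [2, 6], [3, 7], [5]].

So P = [[1, 4], [2, 6], [3, 7], [5]].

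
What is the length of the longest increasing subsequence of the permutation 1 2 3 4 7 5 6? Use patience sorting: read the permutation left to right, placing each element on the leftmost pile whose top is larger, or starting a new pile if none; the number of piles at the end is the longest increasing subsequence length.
6

1: new pile. tops = [1]
2: new pile. tops = [1, 2]
3: new pile. tops = [1, 2, 3]
4: new pile. tops = [1, 2, 3, 4]
7: new pile. tops = [1, 2, 3, 4, 7]
5: onto pile 5 (replacing 7). tops = [1, 2, 3, 4, 5]
6: new pile. tops = [1, 2, 3, 4, 5, 6]

6 piles, so the longest increasing subsequence has length 6.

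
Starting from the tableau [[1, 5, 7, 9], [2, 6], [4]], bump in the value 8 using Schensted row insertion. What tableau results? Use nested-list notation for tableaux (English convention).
In row 1, 8 replaces 9 (the leftmost entry greater than 8); 9 is bumped to row 2. 9 is appended to row 2. The new tableau is [[1, 5, 7, 8], [2, 6, 9], [4]].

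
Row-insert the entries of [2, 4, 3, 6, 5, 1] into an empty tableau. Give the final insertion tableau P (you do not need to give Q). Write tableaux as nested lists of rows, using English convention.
P = [[1, 3, 5], [2, 6], [4]]

Insert 2: appended to row 1. P = [[2]].
Insert 4: appended to row 1. P = [[2, 4]].
Insert 3: 3 bumps 4 from row 1; 4 starts row 2. P = [[2, 3], [4]].
Insert 6: appended to row 1. P = [[2, 3, 6], [4]].
Insert 5: 5 bumps 6 from row 1; 6 appends to row 2. P = [[2, 3, 5], [4, 6]].
Insert 1: 1 bumps 2 from row 1; 2 bumps 4 from row 2; 4 starts row 3. P = [[1, 3, 5], [2, 6], [4]].

So P = [[1, 3, 5], [2, 6], [4]].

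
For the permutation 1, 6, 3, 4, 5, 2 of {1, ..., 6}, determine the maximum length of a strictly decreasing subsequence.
3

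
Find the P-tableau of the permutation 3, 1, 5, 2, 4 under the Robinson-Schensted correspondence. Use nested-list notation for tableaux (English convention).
P = [[1, 2, 4], [3, 5]]

Insert 3: appended to row 1. P = [[3]].
Insert 1: 1 bumps 3 from row 1; 3 starts row 2. P = [[1], [3]].
Insert 5: appended to row 1. P = [[1, 5], [3]].
Insert 2: 2 bumps 5 from row 1; 5 appends to row 2. P = [[1, 2], [3, 5]].
Insert 4: appended to row 1. P = [[1, 2, 4], [3, 5]].

So P = [[1, 2, 4], [3, 5]].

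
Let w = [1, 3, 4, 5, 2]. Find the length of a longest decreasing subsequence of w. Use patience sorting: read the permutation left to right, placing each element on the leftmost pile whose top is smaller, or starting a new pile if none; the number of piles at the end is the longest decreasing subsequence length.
1: new pile. tops = [1]
3: onto pile 1 (replacing 1). tops = [3]
4: onto pile 1 (replacing 3). tops = [4]
5: onto pile 1 (replacing 4). tops = [5]
2: new pile. tops = [5, 2]

2 piles, so the longest decreasing subsequence has length 2.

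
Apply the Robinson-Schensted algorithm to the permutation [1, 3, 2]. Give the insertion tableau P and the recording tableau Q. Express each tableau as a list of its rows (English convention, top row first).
P = [[1, 2], [3]], Q = [[1, 2], [3]]

Insert each entry of the permutation into P by Schensted row insertion, recording in Q the position of each new cell.

After inserting 1: P = [[1]].
After inserting 3: P = [[1, 3]].
After inserting 2: P = [[1, 2], [3]].

So P = [[1, 2], [3]], Q = [[1, 2], [3]].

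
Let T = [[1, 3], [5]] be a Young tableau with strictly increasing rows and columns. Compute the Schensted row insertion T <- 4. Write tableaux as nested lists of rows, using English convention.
[[1, 3, 4], [5]]

4 is larger than every entry of row 1, so it is appended to row 1. The new tableau is [[1, 3, 4], [5]].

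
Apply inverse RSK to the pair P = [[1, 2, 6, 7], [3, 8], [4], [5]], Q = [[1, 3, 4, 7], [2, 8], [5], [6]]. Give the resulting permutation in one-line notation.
Reverse RSK: for i = n, n-1, ..., 1, locate i in Q, remove the corresponding corner cell from P, and reverse-bump its entry up through P; the value ejected from row 1 is w(i).

So w = 5 1 4 6 3 2 8 7.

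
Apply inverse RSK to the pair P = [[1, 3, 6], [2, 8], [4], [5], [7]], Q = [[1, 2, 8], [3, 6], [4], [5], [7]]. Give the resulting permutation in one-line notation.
Reverse the RSK construction: for i from n down to 1, find the cell of Q containing i, remove the entry at that cell from P, and reverse-bump it up through P; the value ejected from row 1 is w(i).

Step i=8: Q has 8 at row 1, column 3; remove that cell from P, ejecting 6. So w(8) = 6. P is now [[1, 3], [2, 8], [4], [5], [7]].
Step i=7: Q has 7 at row 5, column 1; remove 7 from row 5 of P and reverse-bump: 7 enters row 4 and ejects 5; 5 enters row 3 and ejects 4; 4 enters row 2 and ejects 2; 2 enters row 1 and ejects 1. So w(7) = 1. P is now [[2, 3], [4, 8], [5], [7]].
Step i=6: Q has 6 at row 2, column 2; remove 8 from row 2 of P and reverse-bump: 8 enters row 1 and ejects 3. So w(6) = 3. P is now [[2, 8], [4], [5], [7]].
Step i=5: Q has 5 at row 4, column 1; remove 7 from row 4 of P and reverse-bump: 7 enters row 3 and ejects 5; 5 enters row 2 and ejects 4; 4 enters row 1 and ejects 2. So w(5) = 2. P is now [[4, 8], [5], [7]].
Step i=4: Q has 4 at row 3, column 1; remove 7 from row 3 of P and reverse-bump: 7 enters row 2 and ejects 5; 5 enters row 1 and ejects 4. So w(4) = 4. P is now [[5, 8], [7]].
Step i=3: Q has 3 at row 2, column 1; remove 7 from row 2 of P and reverse-bump: 7 enters row 1 and ejects 5. So w(3) = 5. P is now [[7, 8]].
Step i=2: Q has 2 at row 1, column 2; remove that cell from P, ejecting 8. So w(2) = 8. P is now [[7]].
Step i=1: Q has 1 at row 1, column 1; remove that cell from P, ejecting 7. So w(1) = 7. P is now [].

So w = 7 8 5 4 2 3 1 6.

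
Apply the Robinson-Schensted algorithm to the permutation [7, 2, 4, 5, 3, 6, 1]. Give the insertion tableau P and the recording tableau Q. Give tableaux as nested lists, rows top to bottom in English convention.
P = [[1, 3, 5, 6], [2], [4], [7]], Q = [[1, 3, 4, 6], [2], [5], [7]]

Insert each entry of the permutation into P by Schensted row insertion, recording in Q the position of each new cell.

Insert 7: appended to row 1. P = [[7]].
Insert 2: 2 bumps 7 from row 1; 7 starts row 2. P = [[2], [7]].
Insert 4: appended to row 1. P = [[2, 4], [7]].
Insert 5: appended to row 1. P = [[2, 4, 5], [7]].
Insert 3: 3 bumps 4 from row 1; 4 bumps 7 from row 2; 7 starts row 3. P = [[2, 3, 5], [4], [7]].
Insert 6: appended to row 1. P = [[2, 3, 5, 6], [4], [7]].
Insert 1: 1 bumps 2 from row 1; 2 bumps 4 from row 2; 4 bumps 7 from row 3; 7 starts row 4. P = [[1, 3, 5, 6], [2], [4], [7]].

So P = [[1, 3, 5, 6], [2], [4], [7]], Q = [[1, 3, 4, 6], [2], [5], [7]].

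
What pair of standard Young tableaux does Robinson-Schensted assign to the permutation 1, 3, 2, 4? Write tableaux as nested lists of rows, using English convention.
P = [[1, 2, 4], [3]], Q = [[1, 2, 4], [3]]

Insert each entry of the permutation into P by Schensted row insertion, recording in Q the position of each new cell.

Insert 1: appended to row 1. P = [[1]], Q = [[1]].
Insert 3: appended to row 1. P = [[1, 3]], Q = [[1, 2]].
Insert 2: 2 bumps 3 from row 1; 3 starts row 2. P = [[1, 2], [3]], Q = [[1, 2], [3]].
Insert 4: appended to row 1. P = [[1, 2, 4], [3]], Q = [[1, 2, 4], [3]].

So P = [[1, 2, 4], [3]], Q = [[1, 2, 4], [3]].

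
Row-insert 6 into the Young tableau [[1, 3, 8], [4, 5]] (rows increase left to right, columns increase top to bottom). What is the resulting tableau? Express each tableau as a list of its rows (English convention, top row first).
[[1, 3, 6], [4, 5, 8]]

In row 1, 6 replaces 8 (the leftmost entry greater than 6); 8 is bumped to row 2. 8 is appended to row 2. The new tableau is [[1, 3, 6], [4, 5, 8]].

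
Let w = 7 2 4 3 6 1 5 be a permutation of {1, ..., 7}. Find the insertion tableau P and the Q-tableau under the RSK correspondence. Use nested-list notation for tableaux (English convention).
Insert each entry of the permutation into P by Schensted row insertion, recording in Q the position of each new cell.

After inserting 7: P = [[7]].
After inserting 2: P = [[2], [7]].
After inserting 4: P = [[2, 4], [7]].
After inserting 3: P = [[2, 3], [4], [7]].
After inserting 6: P = [[2, 3, 6], [4], [7]].
After inserting 1: P = [[1, 3, 6], [2], [4], [7]].
After inserting 5: P = [[1, 3, 5], [2, 6], [4], [7]].

So P = [[1, 3, 5], [2, 6], [4], [7]], Q = [[1, 3, 5], [2, 7], [4], [6]].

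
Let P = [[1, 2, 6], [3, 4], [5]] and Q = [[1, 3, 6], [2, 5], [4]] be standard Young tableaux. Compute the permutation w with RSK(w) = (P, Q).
5 3 4 1 2 6

Reverse the RSK construction: for i from n down to 1, find the cell of Q containing i, remove the entry at that cell from P, and reverse-bump it up through P; the value ejected from row 1 is w(i).

Step i=6: Q has 6 at row 1, column 3; remove that cell from P, ejecting 6. So w(6) = 6. P is now [[1, 2], [3, 4], [5]].
Step i=5: Q has 5 at row 2, column 2; remove 4 from row 2 of P and reverse-bump: 4 enters row 1 and ejects 2. So w(5) = 2. P is now [[1, 4], [3], [5]].
Step i=4: Q has 4 at row 3, column 1; remove 5 from row 3 of P and reverse-bump: 5 enters row 2 and ejects 3; 3 enters row 1 and ejects 1. So w(4) = 1. P is now [[3, 4], [5]].
Step i=3: Q has 3 at row 1, column 2; remove that cell from P, ejecting 4. So w(3) = 4. P is now [[3], [5]].
Step i=2: Q has 2 at row 2, column 1; remove 5 from row 2 of P and reverse-bump: 5 enters row 1 and ejects 3. So w(2) = 3. P is now [[5]].
Step i=1: Q has 1 at row 1, column 1; remove that cell from P, ejecting 5. So w(1) = 5. P is now [].

So w = 5 3 4 1 2 6.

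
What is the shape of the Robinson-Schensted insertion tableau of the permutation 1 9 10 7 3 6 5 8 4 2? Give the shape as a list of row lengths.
[4, 2, 1, 1, 1, 1]

Row-insert each entry into an empty tableau.

After inserting 1: P = [[1]].
After inserting 9: P = [[1, 9]].
After inserting 10: P = [[1, 9, 10]].
After inserting 7: P = [[1, 7, 10], [9]].
After inserting 3: P = [[1, 3, 10], [7], [9]].
After inserting 6: P = [[1, 3, 6], [7, 10], [9]].
After inserting 5: P = [[1, 3, 5], [6, 10], [7], [9]].
After inserting 8: P = [[1, 3, 5, 8], [6, 10], [7], [9]].
After inserting 4: P = [[1, 3, 4, 8], [5, 10], [6], [7], [9]].
After inserting 2: P = [[1, 2, 4, 8], [3, 10], [5], [6], [7], [9]].

The final insertion tableau P = [[1, 2, 4, 8], [3, 10], [5], [6], [7], [9]] has shape [4, 2, 1, 1, 1, 1].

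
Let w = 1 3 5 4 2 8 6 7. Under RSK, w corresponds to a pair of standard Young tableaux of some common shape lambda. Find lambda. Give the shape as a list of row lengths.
Row-insert each entry into an empty tableau.

After inserting 1: P = [[1]].
After inserting 3: P = [[1, 3]].
After inserting 5: P = [[1, 3, 5]].
After inserting 4: P = [[1, 3, 4], [5]].
After inserting 2: P = [[1, 2, 4], [3], [5]].
After inserting 8: P = [[1, 2, 4, 8], [3], [5]].
After inserting 6: P = [[1, 2, 4, 6], [3, 8], [5]].
After inserting 7: P = [[1, 2, 4, 6, 7], [3, 8], [5]].

The final insertion tableau P = [[1, 2, 4, 6, 7], [3, 8], [5]] has shape [5, 2, 1].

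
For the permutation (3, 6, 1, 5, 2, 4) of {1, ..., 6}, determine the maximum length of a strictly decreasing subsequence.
3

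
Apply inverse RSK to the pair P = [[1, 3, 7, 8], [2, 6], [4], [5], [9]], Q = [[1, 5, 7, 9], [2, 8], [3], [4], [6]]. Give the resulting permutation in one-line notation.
Reverse the RSK construction: for i from n down to 1, find the cell of Q containing i, remove the entry at that cell from P, and reverse-bump it up through P; the value ejected from row 1 is w(i).

Step i=9: Q has 9 at row 1, column 4; remove that cell from P, ejecting 8. So w(9) = 8. P is now [[1, 3, 7], [2, 6], [4], [5], [9]].
Step i=8: Q has 8 at row 2, column 2; remove 6 from row 2 of P and reverse-bump: 6 enters row 1 and ejects 3. So w(8) = 3. P is now [[1, 6, 7], [2], [4], [5], [9]].
Step i=7: Q has 7 at row 1, column 3; remove that cell from P, ejecting 7. So w(7) = 7. P is now [[1, 6], [2], [4], [5], [9]].
Step i=6: Q has 6 at row 5, column 1; remove 9 from row 5 of P and reverse-bump: 9 enters row 4 and ejects 5; 5 enters row 3 and ejects 4; 4 enters row 2 and ejects 2; 2 enters row 1 and ejects 1. So w(6) = 1. P is now [[2, 6], [4], [5], [9]].
Step i=5: Q has 5 at row 1, column 2; remove that cell from P, ejecting 6. So w(5) = 6. P is now [[2], [4], [5], [9]].
Step i=4: Q has 4 at row 4, column 1; remove 9 from row 4 of P and reverse-bump: 9 enters row 3 and ejects 5; 5 enters row 2 and ejects 4; 4 enters row 1 and ejects 2. So w(4) = 2. P is now [[4], [5], [9]].
Step i=3: Q has 3 at row 3, column 1; remove 9 from row 3 of P and reverse-bump: 9 enters row 2 and ejects 5; 5 enters row 1 and ejects 4. So w(3) = 4. P is now [[5], [9]].
Step i=2: Q has 2 at row 2, column 1; remove 9 from row 2 of P and reverse-bump: 9 enters row 1 and ejects 5. So w(2) = 5. P is now [[9]].
Step i=1: Q has 1 at row 1, column 1; remove that cell from P, ejecting 9. So w(1) = 9. P is now [].

So w = 9 5 4 2 6 1 7 3 8.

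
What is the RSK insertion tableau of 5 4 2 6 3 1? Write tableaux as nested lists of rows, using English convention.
After inserting 5: P = [[5]].
After inserting 4: P = [[4], [5]].
After inserting 2: P = [[2], [4], [5]].
After inserting 6: P = [[2, 6], [4], [5]].
After inserting 3: P = [[2, 3], [4, 6], [5]].
After inserting 1: P = [[1, 3], [2, 6], [4], [5]].

So P = [[1, 3], [2, 6], [4], [5]].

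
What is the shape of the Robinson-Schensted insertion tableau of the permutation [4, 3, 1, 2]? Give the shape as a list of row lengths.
[2, 1, 1]

Row-insert each entry into an empty tableau.

After inserting 4: P = [[4]].
After inserting 3: P = [[3], [4]].
After inserting 1: P = [[1], [3], [4]].
After inserting 2: P = [[1, 2], [3], [4]].

The final insertion tableau P = [[1, 2], [3], [4]] has shape [2, 1, 1].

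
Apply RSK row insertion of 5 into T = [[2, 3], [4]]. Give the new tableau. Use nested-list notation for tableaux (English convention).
5 is larger than every entry of row 1, so it is appended to row 1. The new tableau is [[2, 3, 5], [4]].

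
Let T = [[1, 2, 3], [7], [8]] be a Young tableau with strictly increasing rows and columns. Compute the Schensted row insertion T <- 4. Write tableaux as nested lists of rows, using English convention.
[[1, 2, 3, 4], [7], [8]]

4 is larger than every entry of row 1, so it is appended to row 1. The new tableau is [[1, 2, 3, 4], [7], [8]].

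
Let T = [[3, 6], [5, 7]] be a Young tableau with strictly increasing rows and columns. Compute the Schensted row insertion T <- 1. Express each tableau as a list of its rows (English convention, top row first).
[[1, 6], [3, 7], [5]]

In row 1, 1 replaces 3 (the leftmost entry greater than 1); 3 is bumped to row 2. In row 2, 3 replaces 5 (the leftmost entry greater than 3); 5 is bumped to row 3. 5 starts a new row 3. The new tableau is [[1, 6], [3, 7], [5]].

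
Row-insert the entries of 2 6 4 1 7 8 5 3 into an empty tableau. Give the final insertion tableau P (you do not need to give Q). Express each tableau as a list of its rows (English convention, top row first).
Insert 2: appended to row 1. P = [[2]].
Insert 6: appended to row 1. P = [[2, 6]].
Insert 4: 4 bumps 6 from row 1; 6 starts row 2. P = [[2, 4], [6]].
Insert 1: 1 bumps 2 from row 1; 2 bumps 6 from row 2; 6 starts row 3. P = [[1, 4], [2], [6]].
Insert 7: appended to row 1. P = [[1, 4, 7], [2], [6]].
Insert 8: appended to row 1. P = [[1, 4, 7, 8], [2], [6]].
Insert 5: 5 bumps 7 from row 1; 7 appends to row 2. P = [[1, 4, 5, 8], [2, 7], [6]].
Insert 3: 3 bumps 4 from row 1; 4 bumps 7 from row 2; 7 appends to row 3. P = [[1, 3, 5, 8], [2, 4], [6, 7]].

So P = [[1, 3, 5, 8], [2, 4], [6, 7]].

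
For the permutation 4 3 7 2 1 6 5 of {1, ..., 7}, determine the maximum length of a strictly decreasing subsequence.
4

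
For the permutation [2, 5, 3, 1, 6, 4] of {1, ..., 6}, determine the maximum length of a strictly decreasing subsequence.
3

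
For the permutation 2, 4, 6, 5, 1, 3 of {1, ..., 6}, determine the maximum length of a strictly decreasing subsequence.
3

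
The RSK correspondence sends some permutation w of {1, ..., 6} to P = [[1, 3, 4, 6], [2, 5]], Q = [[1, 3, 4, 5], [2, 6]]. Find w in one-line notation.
Reverse RSK: for i = n, n-1, ..., 1, locate i in Q, remove the corresponding corner cell from P, and reverse-bump its entry up through P; the value ejected from row 1 is w(i).

So w = 2 1 3 5 6 4.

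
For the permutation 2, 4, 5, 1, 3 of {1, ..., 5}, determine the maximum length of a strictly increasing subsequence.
3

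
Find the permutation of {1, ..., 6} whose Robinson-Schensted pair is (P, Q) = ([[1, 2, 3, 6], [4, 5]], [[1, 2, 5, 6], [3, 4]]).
4 5 1 2 3 6

Reverse the RSK construction: for i from n down to 1, find the cell of Q containing i, remove the entry at that cell from P, and reverse-bump it up through P; the value ejected from row 1 is w(i).

Step i=6: Q has 6 at row 1, column 4; remove that cell from P, ejecting 6. So w(6) = 6. P is now [[1, 2, 3], [4, 5]].
Step i=5: Q has 5 at row 1, column 3; remove that cell from P, ejecting 3. So w(5) = 3. P is now [[1, 2], [4, 5]].
Step i=4: Q has 4 at row 2, column 2; remove 5 from row 2 of P and reverse-bump: 5 enters row 1 and ejects 2. So w(4) = 2. P is now [[1, 5], [4]].
Step i=3: Q has 3 at row 2, column 1; remove 4 from row 2 of P and reverse-bump: 4 enters row 1 and ejects 1. So w(3) = 1. P is now [[4, 5]].
Step i=2: Q has 2 at row 1, column 2; remove that cell from P, ejecting 5. So w(2) = 5. P is now [[4]].
Step i=1: Q has 1 at row 1, column 1; remove that cell from P, ejecting 4. So w(1) = 4. P is now [].

So w = 4 5 1 2 3 6.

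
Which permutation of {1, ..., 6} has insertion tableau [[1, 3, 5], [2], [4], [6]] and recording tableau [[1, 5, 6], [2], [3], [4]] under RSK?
Reverse the RSK construction: for i from n down to 1, find the cell of Q containing i, remove the entry at that cell from P, and reverse-bump it up through P; the value ejected from row 1 is w(i).

Step i=6: Q has 6 at row 1, column 3; remove that cell from P, ejecting 5. So w(6) = 5. P is now [[1, 3], [2], [4], [6]].
Step i=5: Q has 5 at row 1, column 2; remove that cell from P, ejecting 3. So w(5) = 3. P is now [[1], [2], [4], [6]].
Step i=4: Q has 4 at row 4, column 1; remove 6 from row 4 of P and reverse-bump: 6 enters row 3 and ejects 4; 4 enters row 2 and ejects 2; 2 enters row 1 and ejects 1. So w(4) = 1. P is now [[2], [4], [6]].
Step i=3: Q has 3 at row 3, column 1; remove 6 from row 3 of P and reverse-bump: 6 enters row 2 and ejects 4; 4 enters row 1 and ejects 2. So w(3) = 2. P is now [[4], [6]].
Step i=2: Q has 2 at row 2, column 1; remove 6 from row 2 of P and reverse-bump: 6 enters row 1 and ejects 4. So w(2) = 4. P is now [[6]].
Step i=1: Q has 1 at row 1, column 1; remove that cell from P, ejecting 6. So w(1) = 6. P is now [].

So w = 6 4 2 1 3 5.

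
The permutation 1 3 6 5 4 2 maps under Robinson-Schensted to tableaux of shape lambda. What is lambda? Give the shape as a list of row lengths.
Row-insert each entry into an empty tableau.

After inserting 1: P = [[1]].
After inserting 3: P = [[1, 3]].
After inserting 6: P = [[1, 3, 6]].
After inserting 5: P = [[1, 3, 5], [6]].
After inserting 4: P = [[1, 3, 4], [5], [6]].
After inserting 2: P = [[1, 2, 4], [3], [5], [6]].

The final insertion tableau P = [[1, 2, 4], [3], [5], [6]] has shape [3, 1, 1, 1].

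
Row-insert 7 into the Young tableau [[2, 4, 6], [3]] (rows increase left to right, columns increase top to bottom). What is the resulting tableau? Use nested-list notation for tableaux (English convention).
7 is larger than every entry of row 1, so it is appended to row 1. The new tableau is [[2, 4, 6, 7], [3]].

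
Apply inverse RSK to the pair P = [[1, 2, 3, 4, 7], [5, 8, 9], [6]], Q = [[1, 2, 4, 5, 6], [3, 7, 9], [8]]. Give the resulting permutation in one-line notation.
1 6 2 3 8 9 5 4 7

Reverse RSK: for i = n, n-1, ..., 1, locate i in Q, remove the corresponding corner cell from P, and reverse-bump its entry up through P; the value ejected from row 1 is w(i).

So w = 1 6 2 3 8 9 5 4 7.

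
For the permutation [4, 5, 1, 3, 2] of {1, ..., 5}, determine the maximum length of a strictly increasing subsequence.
2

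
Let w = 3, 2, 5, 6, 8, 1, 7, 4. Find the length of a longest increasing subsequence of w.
4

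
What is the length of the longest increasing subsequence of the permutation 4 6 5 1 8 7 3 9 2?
4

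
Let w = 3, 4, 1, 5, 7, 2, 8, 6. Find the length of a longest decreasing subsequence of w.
2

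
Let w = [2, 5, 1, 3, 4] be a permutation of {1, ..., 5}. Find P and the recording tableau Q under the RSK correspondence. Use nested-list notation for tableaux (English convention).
Insert each entry of the permutation into P by Schensted row insertion, recording in Q the position of each new cell.

Insert 2: appended to row 1. P = [[2]].
Insert 5: appended to row 1. P = [[2, 5]].
Insert 1: 1 bumps 2 from row 1; 2 starts row 2. P = [[1, 5], [2]].
Insert 3: 3 bumps 5 from row 1; 5 appends to row 2. P = [[1, 3], [2, 5]].
Insert 4: appended to row 1. P = [[1, 3, 4], [2, 5]].

So P = [[1, 3, 4], [2, 5]], Q = [[1, 2, 5], [3, 4]].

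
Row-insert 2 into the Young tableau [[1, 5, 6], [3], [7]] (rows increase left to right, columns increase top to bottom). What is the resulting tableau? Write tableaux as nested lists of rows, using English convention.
[[1, 2, 6], [3, 5], [7]]

In row 1, 2 replaces 5 (the leftmost entry greater than 2); 5 is bumped to row 2. 5 is appended to row 2. The new tableau is [[1, 2, 6], [3, 5], [7]].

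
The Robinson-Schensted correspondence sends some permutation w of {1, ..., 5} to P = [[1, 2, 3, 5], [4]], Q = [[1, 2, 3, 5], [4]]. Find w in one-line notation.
1 2 4 3 5

Reverse RSK: for i = n, n-1, ..., 1, locate i in Q, remove the corresponding corner cell from P, and reverse-bump its entry up through P; the value ejected from row 1 is w(i).

So w = 1 2 4 3 5.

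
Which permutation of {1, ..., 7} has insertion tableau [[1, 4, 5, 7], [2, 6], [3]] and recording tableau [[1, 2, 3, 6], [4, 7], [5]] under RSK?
3 4 6 2 1 7 5

Reverse the RSK construction: for i from n down to 1, find the cell of Q containing i, remove the entry at that cell from P, and reverse-bump it up through P; the value ejected from row 1 is w(i).

Step i=7: Q has 7 at row 2, column 2; remove 6 from row 2 of P and reverse-bump: 6 enters row 1 and ejects 5. So w(7) = 5. P is now [[1, 4, 6, 7], [2], [3]].
Step i=6: Q has 6 at row 1, column 4; remove that cell from P, ejecting 7. So w(6) = 7. P is now [[1, 4, 6], [2], [3]].
Step i=5: Q has 5 at row 3, column 1; remove 3 from row 3 of P and reverse-bump: 3 enters row 2 and ejects 2; 2 enters row 1 and ejects 1. So w(5) = 1. P is now [[2, 4, 6], [3]].
Step i=4: Q has 4 at row 2, column 1; remove 3 from row 2 of P and reverse-bump: 3 enters row 1 and ejects 2. So w(4) = 2. P is now [[3, 4, 6]].
Step i=3: Q has 3 at row 1, column 3; remove that cell from P, ejecting 6. So w(3) = 6. P is now [[3, 4]].
Step i=2: Q has 2 at row 1, column 2; remove that cell from P, ejecting 4. So w(2) = 4. P is now [[3]].
Step i=1: Q has 1 at row 1, column 1; remove that cell from P, ejecting 3. So w(1) = 3. P is now [].

So w = 3 4 6 2 1 7 5.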